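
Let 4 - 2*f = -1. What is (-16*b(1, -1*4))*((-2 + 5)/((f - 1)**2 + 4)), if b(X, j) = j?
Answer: 768/25 ≈ 30.720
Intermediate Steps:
f = 5/2 (f = 2 - 1/2*(-1) = 2 + 1/2 = 5/2 ≈ 2.5000)
(-16*b(1, -1*4))*((-2 + 5)/((f - 1)**2 + 4)) = (-(-16)*4)*((-2 + 5)/((5/2 - 1)**2 + 4)) = (-16*(-4))*(3/((3/2)**2 + 4)) = 64*(3/(9/4 + 4)) = 64*(3/(25/4)) = 64*(3*(4/25)) = 64*(12/25) = 768/25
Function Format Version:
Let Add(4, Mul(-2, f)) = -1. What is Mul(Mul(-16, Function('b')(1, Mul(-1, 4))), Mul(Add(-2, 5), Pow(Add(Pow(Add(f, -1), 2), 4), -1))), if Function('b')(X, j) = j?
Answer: Rational(768, 25) ≈ 30.720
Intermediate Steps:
f = Rational(5, 2) (f = Add(2, Mul(Rational(-1, 2), -1)) = Add(2, Rational(1, 2)) = Rational(5, 2) ≈ 2.5000)
Mul(Mul(-16, Function('b')(1, Mul(-1, 4))), Mul(Add(-2, 5), Pow(Add(Pow(Add(f, -1), 2), 4), -1))) = Mul(Mul(-16, Mul(-1, 4)), Mul(Add(-2, 5), Pow(Add(Pow(Add(Rational(5, 2), -1), 2), 4), -1))) = Mul(Mul(-16, -4), Mul(3, Pow(Add(Pow(Rational(3, 2), 2), 4), -1))) = Mul(64, Mul(3, Pow(Add(Rational(9, 4), 4), -1))) = Mul(64, Mul(3, Pow(Rational(25, 4), -1))) = Mul(64, Mul(3, Rational(4, 25))) = Mul(64, Rational(12, 25)) = Rational(768, 25)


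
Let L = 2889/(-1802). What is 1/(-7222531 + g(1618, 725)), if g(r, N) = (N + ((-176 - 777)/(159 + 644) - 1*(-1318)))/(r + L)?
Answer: -2338935841/16893033664117619 ≈ -1.3846e-7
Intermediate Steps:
L = -2889/1802 (L = 2889*(-1/1802) = -2889/1802 ≈ -1.6032)
g(r, N) = (1057401/803 + N)/(-2889/1802 + r) (g(r, N) = (N + ((-176 - 777)/(159 + 644) - 1*(-1318)))/(r - 2889/1802) = (N + (-953/803 + 1318))/(-2889/1802 + r) = (N + 1057401/803)/(-2889/1802 + r) = (1057401/803 + N)/(-2889/1802 + r))
1/(-7222531 + g(1618, 725)) = 1/(-7222531 + 1802*(1057401 + 803*725)/(803*(-2889 + 1802*1618))) = 1/(-7222531 + 1802*(1057401 + 582175)/(803*(-2889 + 2915636))) = 1/(-7222531 + (1802/803)*1639576/2912747) = 1/(-7222531 + (1802/803)*(1/2912747)*1639576) = 1/(-7222531 + 2954515952/2338935841) = 1/(-16893033664117619/2338935841) = -2338935841/16893033664117619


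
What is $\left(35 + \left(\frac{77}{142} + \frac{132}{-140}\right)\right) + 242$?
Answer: $\frac{1374699}{4970} \approx 276.6$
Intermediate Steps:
$\left(35 + \left(\frac{77}{142} + \frac{132}{-140}\right)\right) + 242 = \left(35 + \left(77 \cdot \frac{1}{142} + 132 \left(- \frac{1}{140}\right)\right)\right) + 242 = \left(35 + \left(\frac{77}{142} - \frac{33}{35}\right)\right) + 242 = \left(35 - \frac{1991}{4970}\right) + 242 = \frac{171959}{4970} + 242 = \frac{1374699}{4970}$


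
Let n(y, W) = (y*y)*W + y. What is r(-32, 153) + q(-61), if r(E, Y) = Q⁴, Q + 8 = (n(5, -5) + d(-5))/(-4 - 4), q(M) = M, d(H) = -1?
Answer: 10306145/4096 ≈ 2516.1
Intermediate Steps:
n(y, W) = y + W*y² (n(y, W) = y²*W + y = W*y² + y = y + W*y²)
Q = 57/8 (Q = -8 + (5*(1 - 5*5) - 1)/(-4 - 4) = -8 + (5*(1 - 25) - 1)/(-8) = -8 + (5*(-24) - 1)*(-⅛) = -8 + (-120 - 1)*(-⅛) = -8 - 121*(-⅛) = -8 + 121/8 = 57/8 ≈ 7.1250)
r(E, Y) = 10556001/4096 (r(E, Y) = (57/8)⁴ = 10556001/4096)
r(-32, 153) + q(-61) = 10556001/4096 - 61 = 10306145/4096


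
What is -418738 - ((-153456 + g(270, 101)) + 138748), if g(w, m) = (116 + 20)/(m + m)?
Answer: -40807098/101 ≈ -4.0403e+5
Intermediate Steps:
g(w, m) = 68/m (g(w, m) = 136/((2*m)) = 136*(1/(2*m)) = 68/m)
-418738 - ((-153456 + g(270, 101)) + 138748) = -418738 - ((-153456 + 68/101) + 138748) = -418738 - (-15498988/101 + 138748) = -418738 - 1*(-1485440/101) = -418738 + 1485440/101 = -40807098/101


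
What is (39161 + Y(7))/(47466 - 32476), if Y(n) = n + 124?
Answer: 19646/7495 ≈ 2.6212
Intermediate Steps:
Y(n) = 124 + n
(39161 + Y(7))/(47466 - 32476) = (39161 + (124 + 7))/(47466 - 32476) = (39161 + 131)/14990 = 39292*(1/14990) = 19646/7495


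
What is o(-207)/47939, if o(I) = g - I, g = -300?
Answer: -93/47939 ≈ -0.0019400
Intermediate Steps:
o(I) = -300 - I
o(-207)/47939 = (-300 - 1*(-207))/47939 = (-300 + 207)*(1/47939) = -93*1/47939 = -93/47939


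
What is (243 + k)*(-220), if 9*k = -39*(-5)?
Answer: -174680/3 ≈ -58227.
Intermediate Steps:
k = 65/3 (k = (-39*(-5))/9 = (1/9)*195 = 65/3 ≈ 21.667)
(243 + k)*(-220) = (243 + 65/3)*(-220) = (794/3)*(-220) = -174680/3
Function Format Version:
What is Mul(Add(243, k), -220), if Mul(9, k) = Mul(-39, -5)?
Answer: Rational(-174680, 3) ≈ -58227.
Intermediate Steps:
k = Rational(65, 3) (k = Mul(Rational(1, 9), Mul(-39, -5)) = Mul(Rational(1, 9), 195) = Rational(65, 3) ≈ 21.667)
Mul(Add(243, k), -220) = Mul(Add(243, Rational(65, 3)), -220) = Mul(Rational(794, 3), -220) = Rational(-174680, 3)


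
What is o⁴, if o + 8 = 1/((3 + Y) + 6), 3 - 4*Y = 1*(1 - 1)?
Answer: 8999178496/2313441 ≈ 3890.0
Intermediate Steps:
Y = ¾ (Y = ¾ - (1 - 1)/4 = ¾ - 0/4 = ¾ - ¼*0 = ¾ + 0 = ¾ ≈ 0.75000)
o = -308/39 (o = -8 + 1/((3 + ¾) + 6) = -8 + 1/(15/4 + 6) = -8 + 1/(39/4) = -8 + 4/39 = -308/39 ≈ -7.8974)
o⁴ = (-308/39)⁴ = 8999178496/2313441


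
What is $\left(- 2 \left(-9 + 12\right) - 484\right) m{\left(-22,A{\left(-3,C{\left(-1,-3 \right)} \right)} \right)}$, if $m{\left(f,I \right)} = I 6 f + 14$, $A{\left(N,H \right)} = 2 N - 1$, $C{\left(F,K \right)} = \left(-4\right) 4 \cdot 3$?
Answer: $-459620$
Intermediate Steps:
$C{\left(F,K \right)} = -48$ ($C{\left(F,K \right)} = \left(-16\right) 3 = -48$)
$A{\left(N,H \right)} = -1 + 2 N$
$m{\left(f,I \right)} = 14 + 6 I f$ ($m{\left(f,I \right)} = 6 I f + 14 = 14 + 6 I f$)
$\left(- 2 \left(-9 + 12\right) - 484\right) m{\left(-22,A{\left(-3,C{\left(-1,-3 \right)} \right)} \right)} = \left(- 2 \left(-9 + 12\right) - 484\right) \left(14 + 6 \left(-1 + 2 \left(-3\right)\right) \left(-22\right)\right) = \left(\left(-2\right) 3 - 484\right) \left(14 + 6 \left(-1 - 6\right) \left(-22\right)\right) = \left(-6 - 484\right) \left(14 + 6 \left(-7\right) \left(-22\right)\right) = - 490 \left(14 + 924\right) = \left(-490\right) 938 = -459620$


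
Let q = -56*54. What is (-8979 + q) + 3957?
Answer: -8046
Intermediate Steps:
q = -3024
(-8979 + q) + 3957 = (-8979 - 3024) + 3957 = -12003 + 3957 = -8046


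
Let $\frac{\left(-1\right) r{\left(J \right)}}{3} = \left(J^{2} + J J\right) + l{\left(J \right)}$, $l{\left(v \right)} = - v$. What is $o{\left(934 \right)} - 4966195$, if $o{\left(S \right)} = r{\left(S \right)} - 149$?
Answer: $-10197678$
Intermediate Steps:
$r{\left(J \right)} = - 6 J^{2} + 3 J$ ($r{\left(J \right)} = - 3 \left(\left(J^{2} + J J\right) - J\right) = - 3 \left(\left(J^{2} + J^{2}\right) - J\right) = - 3 \left(2 J^{2} - J\right) = - 3 \left(- J + 2 J^{2}\right) = - 6 J^{2} + 3 J$)
$o{\left(S \right)} = -149 + 3 S \left(1 - 2 S\right)$ ($o{\left(S \right)} = 3 S \left(1 - 2 S\right) - 149 = -149 + 3 S \left(1 - 2 S\right)$)
$o{\left(934 \right)} - 4966195 = \left(-149 - 6 \cdot 934^{2} + 3 \cdot 934\right) - 4966195 = \left(-149 - 5234136 + 2802\right) - 4966195 = -5231483 - 4966195 = -10197678$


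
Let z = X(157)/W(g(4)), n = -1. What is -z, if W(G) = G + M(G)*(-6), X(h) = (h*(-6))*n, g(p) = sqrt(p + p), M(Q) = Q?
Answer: 471*sqrt(2)/10 ≈ 66.609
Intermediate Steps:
g(p) = sqrt(2)*sqrt(p) (g(p) = sqrt(2*p) = sqrt(2)*sqrt(p))
X(h) = 6*h (X(h) = (h*(-6))*(-1) = -6*h*(-1) = 6*h)
W(G) = -5*G (W(G) = G + G*(-6) = G - 6*G = -5*G)
z = -471*sqrt(2)/10 (z = (6*157)/((-5*sqrt(2)*sqrt(4))) = 942/((-5*sqrt(2)*2)) = 942/((-10*sqrt(2))) = 942*(-sqrt(2)/20) = -471*sqrt(2)/10 ≈ -66.609)
-z = -(-471)*sqrt(2)/10 = 471*sqrt(2)/10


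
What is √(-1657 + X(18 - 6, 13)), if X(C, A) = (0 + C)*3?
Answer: I*√1621 ≈ 40.262*I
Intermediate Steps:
X(C, A) = 3*C (X(C, A) = C*3 = 3*C)
√(-1657 + X(18 - 6, 13)) = √(-1657 + 3*(18 - 6)) = √(-1657 + 3*12) = √(-1657 + 36) = √(-1621) = I*√1621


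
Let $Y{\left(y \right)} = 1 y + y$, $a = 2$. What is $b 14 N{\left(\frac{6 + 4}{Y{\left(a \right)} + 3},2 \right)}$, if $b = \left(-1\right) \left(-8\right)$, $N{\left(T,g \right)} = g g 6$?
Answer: $2688$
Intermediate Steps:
$Y{\left(y \right)} = 2 y$ ($Y{\left(y \right)} = y + y = 2 y$)
$N{\left(T,g \right)} = 6 g^{2}$ ($N{\left(T,g \right)} = g^{2} \cdot 6 = 6 g^{2}$)
$b = 8$
$b 14 N{\left(\frac{6 + 4}{Y{\left(a \right)} + 3},2 \right)} = 8 \cdot 14 \cdot 6 \cdot 2^{2} = 112 \cdot 6 \cdot 4 = 112 \cdot 24 = 2688$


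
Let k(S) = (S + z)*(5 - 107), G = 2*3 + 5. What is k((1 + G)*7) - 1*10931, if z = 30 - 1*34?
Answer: -19091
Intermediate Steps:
G = 11 (G = 6 + 5 = 11)
z = -4 (z = 30 - 34 = -4)
k(S) = 408 - 102*S (k(S) = (S - 4)*(5 - 107) = (-4 + S)*(-102) = 408 - 102*S)
k((1 + G)*7) - 1*10931 = (408 - 102*(1 + 11)*7) - 1*10931 = (408 - 1224*7) - 10931 = (408 - 102*84) - 10931 = (408 - 8568) - 10931 = -8160 - 10931 = -19091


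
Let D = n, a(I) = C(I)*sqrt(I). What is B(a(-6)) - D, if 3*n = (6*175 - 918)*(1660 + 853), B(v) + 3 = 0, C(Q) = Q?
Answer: -110575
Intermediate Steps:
a(I) = I**(3/2) (a(I) = I*sqrt(I) = I**(3/2))
B(v) = -3 (B(v) = -3 + 0 = -3)
n = 110572 (n = ((6*175 - 918)*(1660 + 853))/3 = ((1050 - 918)*2513)/3 = (132*2513)/3 = (1/3)*331716 = 110572)
D = 110572
B(a(-6)) - D = -3 - 1*110572 = -3 - 110572 = -110575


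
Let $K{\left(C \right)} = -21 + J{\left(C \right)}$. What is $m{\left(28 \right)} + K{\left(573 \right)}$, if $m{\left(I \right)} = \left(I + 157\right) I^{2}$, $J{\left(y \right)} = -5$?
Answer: $145014$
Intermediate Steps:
$m{\left(I \right)} = I^{2} \left(157 + I\right)$ ($m{\left(I \right)} = \left(157 + I\right) I^{2} = I^{2} \left(157 + I\right)$)
$K{\left(C \right)} = -26$ ($K{\left(C \right)} = -21 - 5 = -26$)
$m{\left(28 \right)} + K{\left(573 \right)} = 28^{2} \left(157 + 28\right) - 26 = 784 \cdot 185 - 26 = 145040 - 26 = 145014$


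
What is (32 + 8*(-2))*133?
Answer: 2128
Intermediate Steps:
(32 + 8*(-2))*133 = (32 - 16)*133 = 16*133 = 2128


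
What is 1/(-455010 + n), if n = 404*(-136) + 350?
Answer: -1/509604 ≈ -1.9623e-6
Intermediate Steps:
n = -54594 (n = -54944 + 350 = -54594)
1/(-455010 + n) = 1/(-455010 - 54594) = 1/(-509604) = -1/509604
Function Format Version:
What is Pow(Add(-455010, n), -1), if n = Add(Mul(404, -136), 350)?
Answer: Rational(-1, 509604) ≈ -1.9623e-6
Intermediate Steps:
n = -54594 (n = Add(-54944, 350) = -54594)
Pow(Add(-455010, n), -1) = Pow(Add(-455010, -54594), -1) = Pow(-509604, -1) = Rational(-1, 509604)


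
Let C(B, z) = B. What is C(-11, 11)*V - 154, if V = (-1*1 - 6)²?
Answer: -693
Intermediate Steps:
V = 49 (V = (-1 - 6)² = (-7)² = 49)
C(-11, 11)*V - 154 = -11*49 - 154 = -539 - 154 = -693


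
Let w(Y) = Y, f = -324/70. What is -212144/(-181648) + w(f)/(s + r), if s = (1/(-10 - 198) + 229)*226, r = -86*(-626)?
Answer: 5095821113711/4363453401685 ≈ 1.1678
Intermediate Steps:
f = -162/35 (f = -324*1/70 = -162/35 ≈ -4.6286)
r = 53836
s = 5382303/104 (s = (1/(-208) + 229)*226 = (-1/208 + 229)*226 = (47631/208)*226 = 5382303/104 ≈ 51753.)
-212144/(-181648) + w(f)/(s + r) = -212144/(-181648) - 162/(35*(5382303/104 + 53836)) = -212144*(-1/181648) - 162/(35*10981247/104) = 13259/11353 - 162/35*104/10981247 = 13259/11353 - 16848/384343645 = 5095821113711/4363453401685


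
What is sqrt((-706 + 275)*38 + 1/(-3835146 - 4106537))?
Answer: 5*I*sqrt(41318633851262661)/7941683 ≈ 127.98*I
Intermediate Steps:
sqrt((-706 + 275)*38 + 1/(-3835146 - 4106537)) = sqrt(-431*38 + 1/(-7941683)) = sqrt(-16378 - 1/7941683) = sqrt(-130068884175/7941683) = 5*I*sqrt(41318633851262661)/7941683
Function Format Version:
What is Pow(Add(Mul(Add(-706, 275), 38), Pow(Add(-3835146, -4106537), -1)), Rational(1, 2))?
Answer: Mul(Rational(5, 7941683), I, Pow(41318633851262661, Rational(1, 2))) ≈ Mul(127.98, I)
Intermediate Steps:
Pow(Add(Mul(Add(-706, 275), 38), Pow(Add(-3835146, -4106537), -1)), Rational(1, 2)) = Pow(Add(Mul(-431, 38), Pow(-7941683, -1)), Rational(1, 2)) = Pow(Add(-16378, Rational(-1, 7941683)), Rational(1, 2)) = Pow(Rational(-130068884175, 7941683), Rational(1, 2)) = Mul(Rational(5, 7941683), I, Pow(41318633851262661, Rational(1, 2)))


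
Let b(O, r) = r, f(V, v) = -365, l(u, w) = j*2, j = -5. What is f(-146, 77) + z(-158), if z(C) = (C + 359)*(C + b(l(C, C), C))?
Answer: -63881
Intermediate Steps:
l(u, w) = -10 (l(u, w) = -5*2 = -10)
z(C) = 2*C*(359 + C) (z(C) = (C + 359)*(C + C) = (359 + C)*(2*C) = 2*C*(359 + C))
f(-146, 77) + z(-158) = -365 + 2*(-158)*(359 - 158) = -365 + 2*(-158)*201 = -365 - 63516 = -63881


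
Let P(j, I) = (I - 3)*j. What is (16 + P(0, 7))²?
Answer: 256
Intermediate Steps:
P(j, I) = j*(-3 + I) (P(j, I) = (-3 + I)*j = j*(-3 + I))
(16 + P(0, 7))² = (16 + 0*(-3 + 7))² = (16 + 0*4)² = (16 + 0)² = 16² = 256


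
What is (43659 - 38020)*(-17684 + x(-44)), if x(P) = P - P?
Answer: -99720076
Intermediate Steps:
x(P) = 0
(43659 - 38020)*(-17684 + x(-44)) = (43659 - 38020)*(-17684 + 0) = 5639*(-17684) = -99720076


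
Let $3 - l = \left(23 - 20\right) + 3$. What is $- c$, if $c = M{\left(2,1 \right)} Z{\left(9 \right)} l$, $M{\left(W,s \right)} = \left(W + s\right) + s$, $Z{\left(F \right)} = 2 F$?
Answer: $216$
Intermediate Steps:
$M{\left(W,s \right)} = W + 2 s$
$l = -3$ ($l = 3 - \left(\left(23 - 20\right) + 3\right) = 3 - \left(3 + 3\right) = 3 - 6 = -3$)
$c = -216$ ($c = \left(2 + 2 \cdot 1\right) 2 \cdot 9 \left(-3\right) = \left(2 + 2\right) 18 \left(-3\right) = 4 \cdot 18 \left(-3\right) = 72 \left(-3\right) = -216$)
$- c = \left(-1\right) \left(-216\right) = 216$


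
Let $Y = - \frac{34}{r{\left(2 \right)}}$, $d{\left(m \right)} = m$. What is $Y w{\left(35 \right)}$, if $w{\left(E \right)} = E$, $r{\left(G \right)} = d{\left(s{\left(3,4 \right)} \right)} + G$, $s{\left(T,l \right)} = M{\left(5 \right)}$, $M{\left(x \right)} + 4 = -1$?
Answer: $\frac{1190}{3} \approx 396.67$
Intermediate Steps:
$M{\left(x \right)} = -5$ ($M{\left(x \right)} = -4 - 1 = -5$)
$s{\left(T,l \right)} = -5$
$r{\left(G \right)} = -5 + G$
$Y = \frac{34}{3}$ ($Y = - \frac{34}{-5 + 2} = - \frac{34}{-3} = \left(-34\right) \left(- \frac{1}{3}\right) = \frac{34}{3} \approx 11.333$)
$Y w{\left(35 \right)} = \frac{34}{3} \cdot 35 = \frac{1190}{3}$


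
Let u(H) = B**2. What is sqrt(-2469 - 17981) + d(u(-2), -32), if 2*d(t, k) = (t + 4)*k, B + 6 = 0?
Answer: -640 + 5*I*sqrt(818) ≈ -640.0 + 143.0*I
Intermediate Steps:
B = -6 (B = -6 + 0 = -6)
u(H) = 36 (u(H) = (-6)**2 = 36)
d(t, k) = k*(4 + t)/2 (d(t, k) = ((t + 4)*k)/2 = ((4 + t)*k)/2 = (k*(4 + t))/2 = k*(4 + t)/2)
sqrt(-2469 - 17981) + d(u(-2), -32) = sqrt(-2469 - 17981) + (1/2)*(-32)*(4 + 36) = sqrt(-20450) + (1/2)*(-32)*40 = 5*I*sqrt(818) - 640 = -640 + 5*I*sqrt(818)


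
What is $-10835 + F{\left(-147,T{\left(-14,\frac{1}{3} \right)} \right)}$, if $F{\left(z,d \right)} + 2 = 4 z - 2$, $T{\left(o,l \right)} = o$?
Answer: $-11427$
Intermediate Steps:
$F{\left(z,d \right)} = -4 + 4 z$ ($F{\left(z,d \right)} = -2 + \left(4 z - 2\right) = -2 + \left(-2 + 4 z\right) = -4 + 4 z$)
$-10835 + F{\left(-147,T{\left(-14,\frac{1}{3} \right)} \right)} = -10835 + \left(-4 + 4 \left(-147\right)\right) = -10835 - 592 = -11427$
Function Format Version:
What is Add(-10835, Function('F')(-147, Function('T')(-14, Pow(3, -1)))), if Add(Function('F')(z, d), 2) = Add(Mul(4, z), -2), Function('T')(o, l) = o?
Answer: -11427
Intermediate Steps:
Function('F')(z, d) = Add(-4, Mul(4, z)) (Function('F')(z, d) = Add(-2, Add(Mul(4, z), -2)) = Add(-2, Add(-2, Mul(4, z))) = Add(-4, Mul(4, z)))
Add(-10835, Function('F')(-147, Function('T')(-14, Pow(3, -1)))) = Add(-10835, Add(-4, Mul(4, -147))) = Add(-10835, Add(-4, -588)) = Add(-10835, -592) = -11427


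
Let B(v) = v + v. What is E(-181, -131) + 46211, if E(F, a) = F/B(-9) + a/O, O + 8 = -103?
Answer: 30784009/666 ≈ 46222.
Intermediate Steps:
O = -111 (O = -8 - 103 = -111)
B(v) = 2*v
E(F, a) = -F/18 - a/111 (E(F, a) = F/((2*(-9))) + a/(-111) = F/(-18) + a*(-1/111) = F*(-1/18) - a/111 = -F/18 - a/111)
E(-181, -131) + 46211 = (-1/18*(-181) - 1/111*(-131)) + 46211 = (181/18 + 131/111) + 46211 = 7483/666 + 46211 = 30784009/666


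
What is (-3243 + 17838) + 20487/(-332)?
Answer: 4825053/332 ≈ 14533.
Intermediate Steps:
(-3243 + 17838) + 20487/(-332) = 14595 + 20487*(-1/332) = 14595 - 20487/332 = 4825053/332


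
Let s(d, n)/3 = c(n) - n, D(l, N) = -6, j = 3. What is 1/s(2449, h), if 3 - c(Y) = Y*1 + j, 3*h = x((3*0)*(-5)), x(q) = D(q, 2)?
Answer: 1/12 ≈ 0.083333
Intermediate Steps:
x(q) = -6
h = -2 (h = (⅓)*(-6) = -2)
c(Y) = -Y (c(Y) = 3 - (Y*1 + 3) = 3 - (Y + 3) = 3 - (3 + Y) = 3 + (-3 - Y) = -Y)
s(d, n) = -6*n (s(d, n) = 3*(-n - n) = 3*(-2*n) = -6*n)
1/s(2449, h) = 1/(-6*(-2)) = 1/12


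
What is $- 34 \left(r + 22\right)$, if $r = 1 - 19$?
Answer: $-136$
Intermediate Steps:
$r = -18$
$- 34 \left(r + 22\right) = - 34 \left(-18 + 22\right) = \left(-34\right) 4 = -136$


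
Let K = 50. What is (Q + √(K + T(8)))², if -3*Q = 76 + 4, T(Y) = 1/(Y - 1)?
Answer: 47959/63 - 160*√273/7 ≈ 383.59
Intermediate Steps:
T(Y) = 1/(-1 + Y)
Q = -80/3 (Q = -(76 + 4)/3 = -⅓*80 = -80/3 ≈ -26.667)
(Q + √(K + T(8)))² = (-80/3 + √(50 + 1/(-1 + 8)))² = (-80/3 + √(50 + 1/7))² = (-80/3 + √(50 + ⅐))² = (-80/3 + √(351/7))² = (-80/3 + 3*√273/7)²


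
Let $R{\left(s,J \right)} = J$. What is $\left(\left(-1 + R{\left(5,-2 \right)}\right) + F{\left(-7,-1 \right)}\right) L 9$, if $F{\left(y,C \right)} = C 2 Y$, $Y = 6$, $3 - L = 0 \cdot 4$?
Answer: $-405$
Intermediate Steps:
$L = 3$ ($L = 3 - 0 \cdot 4 = 3 - 0 = 3 + 0 = 3$)
$F{\left(y,C \right)} = 12 C$ ($F{\left(y,C \right)} = C 2 \cdot 6 = 2 C 6 = 12 C$)
$\left(\left(-1 + R{\left(5,-2 \right)}\right) + F{\left(-7,-1 \right)}\right) L 9 = \left(\left(-1 - 2\right) + 12 \left(-1\right)\right) 3 \cdot 9 = \left(-3 - 12\right) 27 = \left(-15\right) 27 = -405$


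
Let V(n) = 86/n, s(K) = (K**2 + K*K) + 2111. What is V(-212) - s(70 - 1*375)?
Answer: -19945109/106 ≈ -1.8816e+5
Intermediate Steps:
s(K) = 2111 + 2*K**2 (s(K) = (K**2 + K**2) + 2111 = 2*K**2 + 2111 = 2111 + 2*K**2)
V(-212) - s(70 - 1*375) = 86/(-212) - (2111 + 2*(70 - 1*375)**2) = 86*(-1/212) - (2111 + 2*(70 - 375)**2) = -43/106 - (2111 + 2*(-305)**2) = -43/106 - (2111 + 2*93025) = -43/106 - (2111 + 186050) = -43/106 - 1*188161 = -43/106 - 188161 = -19945109/106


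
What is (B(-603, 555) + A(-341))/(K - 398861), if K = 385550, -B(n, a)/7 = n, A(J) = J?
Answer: -3880/13311 ≈ -0.29149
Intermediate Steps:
B(n, a) = -7*n
(B(-603, 555) + A(-341))/(K - 398861) = (-7*(-603) - 341)/(385550 - 398861) = (4221 - 341)/(-13311) = 3880*(-1/13311) = -3880/13311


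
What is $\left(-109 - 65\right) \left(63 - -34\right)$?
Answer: $-16878$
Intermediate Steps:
$\left(-109 - 65\right) \left(63 - -34\right) = - 174 \left(63 + 34\right) = \left(-174\right) 97 = -16878$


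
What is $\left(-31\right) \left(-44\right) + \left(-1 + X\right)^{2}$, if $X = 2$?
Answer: $1365$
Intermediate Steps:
$\left(-31\right) \left(-44\right) + \left(-1 + X\right)^{2} = \left(-31\right) \left(-44\right) + \left(-1 + 2\right)^{2} = 1364 + 1^{2} = 1364 + 1 = 1365$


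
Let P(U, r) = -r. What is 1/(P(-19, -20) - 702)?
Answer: -1/682 ≈ -0.0014663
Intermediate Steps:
1/(P(-19, -20) - 702) = 1/(-1*(-20) - 702) = 1/(20 - 702) = 1/(-682) = -1/682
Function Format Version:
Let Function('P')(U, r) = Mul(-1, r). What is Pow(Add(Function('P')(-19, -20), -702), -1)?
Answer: Rational(-1, 682) ≈ -0.0014663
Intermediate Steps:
Pow(Add(Function('P')(-19, -20), -702), -1) = Pow(Add(Mul(-1, -20), -702), -1) = Pow(Add(20, -702), -1) = Pow(-682, -1) = Rational(-1, 682)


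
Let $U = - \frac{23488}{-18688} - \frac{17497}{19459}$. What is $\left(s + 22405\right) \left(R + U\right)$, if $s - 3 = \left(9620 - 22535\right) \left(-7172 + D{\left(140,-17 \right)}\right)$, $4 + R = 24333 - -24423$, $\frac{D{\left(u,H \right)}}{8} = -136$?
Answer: $\frac{671756672944454695}{129137} \approx 5.2019 \cdot 10^{12}$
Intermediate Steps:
$D{\left(u,H \right)} = -1088$ ($D{\left(u,H \right)} = 8 \left(-136\right) = -1088$)
$R = 48752$ ($R = -4 + \left(24333 - -24423\right) = -4 + \left(24333 + 24423\right) = -4 + 48756 = 48752$)
$U = \frac{2032329}{5682028}$ ($U = \left(-23488\right) \left(- \frac{1}{18688}\right) - \frac{17497}{19459} = \frac{367}{292} - \frac{17497}{19459} = \frac{2032329}{5682028} \approx 0.35768$)
$s = 106677903$ ($s = 3 + \left(9620 - 22535\right) \left(-7172 - 1088\right) = 3 - -106677900 = 3 + 106677900 = 106677903$)
$\left(s + 22405\right) \left(R + U\right) = \left(106677903 + 22405\right) \left(48752 + \frac{2032329}{5682028}\right) = 106700308 \cdot \frac{277012261385}{5682028} = \frac{671756672944454695}{129137}$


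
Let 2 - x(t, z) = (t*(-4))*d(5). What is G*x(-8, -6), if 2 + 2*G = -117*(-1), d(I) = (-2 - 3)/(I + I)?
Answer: 1035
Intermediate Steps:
d(I) = -5/(2*I) (d(I) = -5*1/(2*I) = -5/(2*I))
x(t, z) = 2 - 2*t (x(t, z) = 2 - t*(-4)*(-5/2/5) = 2 - (-4*t)*(-5/2*1/5) = 2 - (-4*t)*(-1)/2 = 2 - 2*t)
G = 115/2 (G = -1 + (-117*(-1))/2 = -1 + (1/2)*117 = -1 + 117/2 = 115/2 ≈ 57.500)
G*x(-8, -6) = 115*(2 - 2*(-8))/2 = 115*(2 + 16)/2 = (115/2)*18 = 1035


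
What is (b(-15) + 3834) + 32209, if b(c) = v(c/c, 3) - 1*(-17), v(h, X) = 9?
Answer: 36069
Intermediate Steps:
b(c) = 26 (b(c) = 9 - 1*(-17) = 9 + 17 = 26)
(b(-15) + 3834) + 32209 = (26 + 3834) + 32209 = 3860 + 32209 = 36069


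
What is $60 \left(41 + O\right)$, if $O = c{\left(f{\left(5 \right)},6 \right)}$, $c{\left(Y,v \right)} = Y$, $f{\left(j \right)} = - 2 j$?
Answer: $1860$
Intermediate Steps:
$O = -10$ ($O = \left(-2\right) 5 = -10$)
$60 \left(41 + O\right) = 60 \left(41 - 10\right) = 60 \cdot 31 = 1860$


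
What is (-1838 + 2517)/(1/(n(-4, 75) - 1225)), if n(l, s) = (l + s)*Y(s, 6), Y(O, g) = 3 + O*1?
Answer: 2928527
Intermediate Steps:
Y(O, g) = 3 + O
n(l, s) = (3 + s)*(l + s) (n(l, s) = (l + s)*(3 + s) = (3 + s)*(l + s))
(-1838 + 2517)/(1/(n(-4, 75) - 1225)) = (-1838 + 2517)/(1/((3 + 75)*(-4 + 75) - 1225)) = 679/(1/(78*71 - 1225)) = 679/(1/(5538 - 1225)) = 679/(1/4313) = 679*4313 = 2928527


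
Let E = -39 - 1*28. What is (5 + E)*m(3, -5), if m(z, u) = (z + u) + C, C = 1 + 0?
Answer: 62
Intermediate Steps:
C = 1
m(z, u) = 1 + u + z (m(z, u) = (z + u) + 1 = (u + z) + 1 = 1 + u + z)
E = -67 (E = -39 - 28 = -67)
(5 + E)*m(3, -5) = (5 - 67)*(1 - 5 + 3) = -62*(-1) = 62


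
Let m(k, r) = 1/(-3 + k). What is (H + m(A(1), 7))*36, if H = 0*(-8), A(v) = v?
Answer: -18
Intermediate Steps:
H = 0
(H + m(A(1), 7))*36 = (0 + 1/(-3 + 1))*36 = (0 + 1/(-2))*36 = (0 - 1/2)*36 = -1/2*36 = -18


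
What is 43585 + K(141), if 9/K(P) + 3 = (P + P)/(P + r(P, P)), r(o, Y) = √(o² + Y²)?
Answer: 740900/17 - 18*√2/17 ≈ 43581.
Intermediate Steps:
r(o, Y) = √(Y² + o²)
K(P) = 9/(-3 + 2*P/(P + √2*√(P²))) (K(P) = 9/(-3 + (P + P)/(P + √(P² + P²))) = 9/(-3 + (2*P)/(P + √(2*P²))) = 9/(-3 + (2*P)/(P + √2*√(P²))) = 9/(-3 + 2*P/(P + √2*√(P²))))
43585 + K(141) = 43585 + 9*(-1*141 - √2*√(141²))/(141 + 3*√2*√(141²)) = 43585 + 9*(-141 - √2*√19881)/(141 + 3*√2*√19881) = 43585 + 9*(-141 - 1*√2*141)/(141 + 3*√2*141) = 43585 + 9*(-141 - 141*√2)/(141 + 423*√2)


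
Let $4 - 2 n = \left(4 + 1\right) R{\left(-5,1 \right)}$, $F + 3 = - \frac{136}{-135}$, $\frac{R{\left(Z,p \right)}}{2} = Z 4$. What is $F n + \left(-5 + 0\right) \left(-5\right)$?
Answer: $- \frac{8021}{45} \approx -178.24$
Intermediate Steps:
$R{\left(Z,p \right)} = 8 Z$ ($R{\left(Z,p \right)} = 2 Z 4 = 2 \cdot 4 Z = 8 Z$)
$F = - \frac{269}{135}$ ($F = -3 - \frac{136}{-135} = -3 - - \frac{136}{135} = -3 + \frac{136}{135} = - \frac{269}{135} \approx -1.9926$)
$n = 102$ ($n = 2 - \frac{\left(4 + 1\right) 8 \left(-5\right)}{2} = 2 - \frac{5 \left(-40\right)}{2} = 2 - -100 = 2 + 100 = 102$)
$F n + \left(-5 + 0\right) \left(-5\right) = \left(- \frac{269}{135}\right) 102 + \left(-5 + 0\right) \left(-5\right) = - \frac{9146}{45} - -25 = - \frac{9146}{45} + 25 = - \frac{8021}{45}$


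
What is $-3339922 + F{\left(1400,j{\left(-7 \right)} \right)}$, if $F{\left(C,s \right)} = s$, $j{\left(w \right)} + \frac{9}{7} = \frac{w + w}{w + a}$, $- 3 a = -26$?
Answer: $- \frac{116897609}{35} \approx -3.3399 \cdot 10^{6}$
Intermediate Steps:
$a = \frac{26}{3}$ ($a = \left(- \frac{1}{3}\right) \left(-26\right) = \frac{26}{3} \approx 8.6667$)
$j{\left(w \right)} = - \frac{9}{7} + \frac{2 w}{\frac{26}{3} + w}$ ($j{\left(w \right)} = - \frac{9}{7} + \frac{w + w}{w + \frac{26}{3}} = - \frac{9}{7} + \frac{2 w}{\frac{26}{3} + w}$)
$-3339922 + F{\left(1400,j{\left(-7 \right)} \right)} = -3339922 + \frac{3 \left(-78 + 5 \left(-7\right)\right)}{7 \left(26 + 3 \left(-7\right)\right)} = -3339922 + \frac{3 \left(-78 - 35\right)}{7 \left(26 - 21\right)} = -3339922 + \frac{3}{7} \cdot \frac{1}{5} \left(-113\right) = -3339922 - \frac{339}{35} = - \frac{116897609}{35}$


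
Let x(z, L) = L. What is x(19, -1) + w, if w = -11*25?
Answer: -276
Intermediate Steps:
w = -275
x(19, -1) + w = -1 - 275 = -276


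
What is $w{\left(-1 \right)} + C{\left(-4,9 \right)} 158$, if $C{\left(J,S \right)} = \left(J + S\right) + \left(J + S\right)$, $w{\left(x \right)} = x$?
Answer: $1579$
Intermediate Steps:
$C{\left(J,S \right)} = 2 J + 2 S$
$w{\left(-1 \right)} + C{\left(-4,9 \right)} 158 = -1 + \left(2 \left(-4\right) + 2 \cdot 9\right) 158 = -1 + \left(-8 + 18\right) 158 = -1 + 10 \cdot 158 = -1 + 1580 = 1579$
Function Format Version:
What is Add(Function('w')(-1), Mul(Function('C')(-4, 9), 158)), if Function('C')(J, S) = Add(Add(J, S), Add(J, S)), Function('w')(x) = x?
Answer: 1579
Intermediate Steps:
Function('C')(J, S) = Add(Mul(2, J), Mul(2, S))
Add(Function('w')(-1), Mul(Function('C')(-4, 9), 158)) = Add(-1, Mul(Add(Mul(2, -4), Mul(2, 9)), 158)) = Add(-1, Mul(Add(-8, 18), 158)) = Add(-1, Mul(10, 158)) = Add(-1, 1580) = 1579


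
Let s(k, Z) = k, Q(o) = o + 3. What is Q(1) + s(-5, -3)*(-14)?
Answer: 74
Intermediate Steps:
Q(o) = 3 + o
Q(1) + s(-5, -3)*(-14) = (3 + 1) - 5*(-14) = 4 + 70 = 74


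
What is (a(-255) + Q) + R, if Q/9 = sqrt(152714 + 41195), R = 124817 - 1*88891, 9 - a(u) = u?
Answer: 36190 + 9*sqrt(193909) ≈ 40153.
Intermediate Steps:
a(u) = 9 - u
R = 35926 (R = 124817 - 88891 = 35926)
Q = 9*sqrt(193909) (Q = 9*sqrt(152714 + 41195) = 9*sqrt(193909) ≈ 3963.2)
(a(-255) + Q) + R = ((9 - 1*(-255)) + 9*sqrt(193909)) + 35926 = ((9 + 255) + 9*sqrt(193909)) + 35926 = (264 + 9*sqrt(193909)) + 35926 = 36190 + 9*sqrt(193909)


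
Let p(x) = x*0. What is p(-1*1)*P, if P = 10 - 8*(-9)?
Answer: 0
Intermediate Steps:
p(x) = 0
P = 82 (P = 10 + 72 = 82)
p(-1*1)*P = 0*82 = 0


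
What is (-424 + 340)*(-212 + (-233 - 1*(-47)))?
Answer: 33432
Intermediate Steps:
(-424 + 340)*(-212 + (-233 - 1*(-47))) = -84*(-212 + (-233 + 47)) = -84*(-212 - 186) = -84*(-398) = 33432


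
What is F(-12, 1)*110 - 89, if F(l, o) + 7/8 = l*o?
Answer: -6021/4 ≈ -1505.3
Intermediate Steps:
F(l, o) = -7/8 + l*o
F(-12, 1)*110 - 89 = (-7/8 - 12*1)*110 - 89 = (-7/8 - 12)*110 - 89 = -103/8*110 - 89 = -5665/4 - 89 = -6021/4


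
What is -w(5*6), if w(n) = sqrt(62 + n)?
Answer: -2*sqrt(23) ≈ -9.5917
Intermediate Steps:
-w(5*6) = -sqrt(62 + 5*6) = -sqrt(62 + 30) = -sqrt(92) = -2*sqrt(23)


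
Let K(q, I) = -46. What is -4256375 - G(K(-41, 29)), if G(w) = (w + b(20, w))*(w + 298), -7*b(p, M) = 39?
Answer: -4243379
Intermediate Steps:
b(p, M) = -39/7 (b(p, M) = -1/7*39 = -39/7)
G(w) = (298 + w)*(-39/7 + w) (G(w) = (w - 39/7)*(w + 298) = (-39/7 + w)*(298 + w) = (298 + w)*(-39/7 + w))
-4256375 - G(K(-41, 29)) = -4256375 - (-11622/7 + (-46)**2 + (2047/7)*(-46)) = -4256375 - (-11622/7 + 2116 - 94162/7) = -4256375 - 1*(-12996) = -4256375 + 12996 = -4243379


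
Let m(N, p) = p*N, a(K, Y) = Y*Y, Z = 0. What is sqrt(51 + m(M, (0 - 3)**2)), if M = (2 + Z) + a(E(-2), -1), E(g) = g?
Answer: sqrt(78) ≈ 8.8318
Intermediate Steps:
a(K, Y) = Y**2
M = 3 (M = (2 + 0) + (-1)**2 = 2 + 1 = 3)
m(N, p) = N*p
sqrt(51 + m(M, (0 - 3)**2)) = sqrt(51 + 3*(0 - 3)**2) = sqrt(51 + 3*(-3)**2) = sqrt(51 + 3*9) = sqrt(51 + 27) = sqrt(78)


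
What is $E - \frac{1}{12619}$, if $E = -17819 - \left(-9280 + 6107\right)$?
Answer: $- \frac{184817875}{12619} \approx -14646.0$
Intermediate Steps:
$E = -14646$ ($E = -17819 - -3173 = -17819 + 3173 = -14646$)
$E - \frac{1}{12619} = -14646 - \frac{1}{12619} = - \frac{184817875}{12619}$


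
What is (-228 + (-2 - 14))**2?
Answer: 59536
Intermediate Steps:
(-228 + (-2 - 14))**2 = (-228 - 16)**2 = (-244)**2 = 59536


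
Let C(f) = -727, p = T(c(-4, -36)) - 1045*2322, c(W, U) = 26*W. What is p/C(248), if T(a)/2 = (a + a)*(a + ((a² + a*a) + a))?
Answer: 11338874/727 ≈ 15597.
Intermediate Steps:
T(a) = 4*a*(2*a + 2*a²) (T(a) = 2*((a + a)*(a + ((a² + a*a) + a))) = 2*((2*a)*(a + ((a² + a²) + a))) = 2*((2*a)*(a + (2*a² + a))) = 2*((2*a)*(a + (a + 2*a²))) = 2*((2*a)*(2*a + 2*a²)) = 2*(2*a*(2*a + 2*a²)) = 4*a*(2*a + 2*a²))
p = -11338874 (p = 8*(26*(-4))²*(1 + 26*(-4)) - 1045*2322 = 8*(-104)²*(1 - 104) - 2426490 = 8*10816*(-103) - 2426490 = -8912384 - 2426490 = -11338874)
p/C(248) = -11338874/(-727) = -11338874*(-1/727) = 11338874/727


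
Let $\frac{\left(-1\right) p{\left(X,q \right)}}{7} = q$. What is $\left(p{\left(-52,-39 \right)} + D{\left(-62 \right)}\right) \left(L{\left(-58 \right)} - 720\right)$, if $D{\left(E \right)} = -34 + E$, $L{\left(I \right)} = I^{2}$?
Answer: $467988$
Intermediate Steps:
$p{\left(X,q \right)} = - 7 q$
$\left(p{\left(-52,-39 \right)} + D{\left(-62 \right)}\right) \left(L{\left(-58 \right)} - 720\right) = \left(\left(-7\right) \left(-39\right) - 96\right) \left(\left(-58\right)^{2} - 720\right) = \left(273 - 96\right) \left(3364 - 720\right) = 177 \cdot 2644 = 467988$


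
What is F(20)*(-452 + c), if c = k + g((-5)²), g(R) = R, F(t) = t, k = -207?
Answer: -12680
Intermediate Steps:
c = -182 (c = -207 + (-5)² = -207 + 25 = -182)
F(20)*(-452 + c) = 20*(-452 - 182) = 20*(-634) = -12680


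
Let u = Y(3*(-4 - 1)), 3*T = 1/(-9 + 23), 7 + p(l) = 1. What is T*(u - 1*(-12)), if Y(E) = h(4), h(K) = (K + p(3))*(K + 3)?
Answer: -1/21 ≈ -0.047619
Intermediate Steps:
p(l) = -6 (p(l) = -7 + 1 = -6)
T = 1/42 (T = 1/(3*(-9 + 23)) = (⅓)/14 = (⅓)*(1/14) = 1/42 ≈ 0.023810)
h(K) = (-6 + K)*(3 + K) (h(K) = (K - 6)*(K + 3) = (-6 + K)*(3 + K))
Y(E) = -14 (Y(E) = -18 + 4² - 3*4 = -18 + 16 - 12 = -14)
u = -14
T*(u - 1*(-12)) = (-14 - 1*(-12))/42 = (-14 + 12)/42 = (1/42)*(-2) = -1/21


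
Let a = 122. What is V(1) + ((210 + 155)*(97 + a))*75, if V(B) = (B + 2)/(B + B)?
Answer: 11990253/2 ≈ 5.9951e+6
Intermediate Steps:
V(B) = (2 + B)/(2*B) (V(B) = (2 + B)/((2*B)) = (2 + B)*(1/(2*B)) = (2 + B)/(2*B))
V(1) + ((210 + 155)*(97 + a))*75 = (1/2)*(2 + 1)/1 + ((210 + 155)*(97 + 122))*75 = (1/2)*1*3 + (365*219)*75 = 3/2 + 79935*75 = 3/2 + 5995125 = 11990253/2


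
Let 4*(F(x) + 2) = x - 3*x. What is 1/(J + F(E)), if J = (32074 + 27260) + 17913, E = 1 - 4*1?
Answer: 2/154493 ≈ 1.2946e-5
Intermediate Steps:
E = -3 (E = 1 - 4 = -3)
F(x) = -2 - x/2 (F(x) = -2 + (x - 3*x)/4 = -2 + (-2*x)/4 = -2 - x/2)
J = 77247 (J = 59334 + 17913 = 77247)
1/(J + F(E)) = 1/(77247 + (-2 - 1/2*(-3))) = 1/(77247 + (-2 + 3/2)) = 1/(77247 - 1/2) = 1/(154493/2) = 2/154493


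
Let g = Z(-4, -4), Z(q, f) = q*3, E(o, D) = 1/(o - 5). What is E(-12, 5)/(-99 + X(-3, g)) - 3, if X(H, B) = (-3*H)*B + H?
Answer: -10709/3570 ≈ -2.9997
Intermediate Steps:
E(o, D) = 1/(-5 + o)
Z(q, f) = 3*q
g = -12 (g = 3*(-4) = -12)
X(H, B) = H - 3*B*H (X(H, B) = -3*B*H + H = H - 3*B*H)
E(-12, 5)/(-99 + X(-3, g)) - 3 = 1/((-99 - 3*(1 - 3*(-12)))*(-5 - 12)) - 3 = 1/(-99 - 3*(1 + 36)*(-17)) - 3 = -1/17/(-99 - 3*37) - 3 = -1/17/(-99 - 111) - 3 = -1/17/(-210) - 3 = -1/210*(-1/17) - 3 = 1/3570 - 3 = -10709/3570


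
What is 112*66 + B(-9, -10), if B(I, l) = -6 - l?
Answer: 7396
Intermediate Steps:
112*66 + B(-9, -10) = 112*66 + (-6 - 1*(-10)) = 7392 + (-6 + 10) = 7392 + 4 = 7396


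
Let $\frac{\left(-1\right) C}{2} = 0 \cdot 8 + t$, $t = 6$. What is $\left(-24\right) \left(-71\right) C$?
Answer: $-20448$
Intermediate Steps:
$C = -12$ ($C = - 2 \left(0 \cdot 8 + 6\right) = - 2 \left(0 + 6\right) = \left(-2\right) 6 = -12$)
$\left(-24\right) \left(-71\right) C = \left(-24\right) \left(-71\right) \left(-12\right) = 1704 \left(-12\right) = -20448$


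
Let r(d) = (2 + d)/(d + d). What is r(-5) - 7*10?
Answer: -697/10 ≈ -69.700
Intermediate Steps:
r(d) = (2 + d)/(2*d) (r(d) = (2 + d)/((2*d)) = (2 + d)*(1/(2*d)) = (2 + d)/(2*d))
r(-5) - 7*10 = (½)*(2 - 5)/(-5) - 7*10 = (½)*(-⅕)*(-3) - 70 = 3/10 - 70 = -697/10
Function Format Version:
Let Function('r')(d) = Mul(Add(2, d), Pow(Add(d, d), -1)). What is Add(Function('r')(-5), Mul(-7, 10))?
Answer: Rational(-697, 10) ≈ -69.700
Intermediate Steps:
Function('r')(d) = Mul(Rational(1, 2), Pow(d, -1), Add(2, d)) (Function('r')(d) = Mul(Add(2, d), Pow(Mul(2, d), -1)) = Mul(Add(2, d), Mul(Rational(1, 2), Pow(d, -1))) = Mul(Rational(1, 2), Pow(d, -1), Add(2, d)))
Add(Function('r')(-5), Mul(-7, 10)) = Add(Mul(Rational(1, 2), Pow(-5, -1), Add(2, -5)), Mul(-7, 10)) = Add(Mul(Rational(1, 2), Rational(-1, 5), -3), -70) = Add(Rational(3, 10), -70) = Rational(-697, 10)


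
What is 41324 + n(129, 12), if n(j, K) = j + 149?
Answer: 41602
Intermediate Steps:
n(j, K) = 149 + j
41324 + n(129, 12) = 41324 + (149 + 129) = 41324 + 278 = 41602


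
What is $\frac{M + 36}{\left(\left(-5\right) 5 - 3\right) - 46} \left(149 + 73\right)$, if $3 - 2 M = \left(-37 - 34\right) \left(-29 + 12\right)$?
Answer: $1698$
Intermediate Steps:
$M = -602$ ($M = \frac{3}{2} - \frac{\left(-37 - 34\right) \left(-29 + 12\right)}{2} = \frac{3}{2} - \frac{\left(-71\right) \left(-17\right)}{2} = \frac{3}{2} - \frac{1207}{2} = -602$)
$\frac{M + 36}{\left(\left(-5\right) 5 - 3\right) - 46} \left(149 + 73\right) = \frac{-602 + 36}{\left(\left(-5\right) 5 - 3\right) - 46} \left(149 + 73\right) = - \frac{566}{\left(-25 - 3\right) - 46} \cdot 222 = - \frac{566}{-28 - 46} \cdot 222 = - \frac{566}{-74} \cdot 222 = \left(-566\right) \left(- \frac{1}{74}\right) 222 = \frac{283}{37} \cdot 222 = 1698$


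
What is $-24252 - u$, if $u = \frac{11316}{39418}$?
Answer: $- \frac{477988326}{19709} \approx -24252.0$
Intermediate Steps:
$u = \frac{5658}{19709}$ ($u = 11316 \cdot \frac{1}{39418} = \frac{5658}{19709} \approx 0.28708$)
$-24252 - u = -24252 - \frac{5658}{19709} = - \frac{477988326}{19709}$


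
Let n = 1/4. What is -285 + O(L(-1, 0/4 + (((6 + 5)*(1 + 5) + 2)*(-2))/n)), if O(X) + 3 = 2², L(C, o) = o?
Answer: -284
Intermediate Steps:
n = ¼ ≈ 0.25000
O(X) = 1 (O(X) = -3 + 2² = -3 + 4 = 1)
-285 + O(L(-1, 0/4 + (((6 + 5)*(1 + 5) + 2)*(-2))/n)) = -285 + 1 = -284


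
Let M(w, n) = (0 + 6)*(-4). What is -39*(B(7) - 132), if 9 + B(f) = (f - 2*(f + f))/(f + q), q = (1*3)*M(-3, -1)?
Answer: 27432/5 ≈ 5486.4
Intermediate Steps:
M(w, n) = -24 (M(w, n) = 6*(-4) = -24)
q = -72 (q = (1*3)*(-24) = 3*(-24) = -72)
B(f) = -9 - 3*f/(-72 + f) (B(f) = -9 + (f - 2*(f + f))/(f - 72) = -9 + (f - 4*f)/(-72 + f) = -9 + (-3*f)/(-72 + f) = -9 - 3*f/(-72 + f))
-39*(B(7) - 132) = -39*(12*(54 - 1*7)/(-72 + 7) - 132) = -39*(12*(54 - 7)/(-65) - 132) = -39*(12*(-1/65)*47 - 132) = -39*(-564/65 - 132) = -39*(-9144/65) = 27432/5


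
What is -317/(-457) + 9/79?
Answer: 29156/36103 ≈ 0.80758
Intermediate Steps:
-317/(-457) + 9/79 = -317*(-1/457) + 9*(1/79) = 317/457 + 9/79 = 29156/36103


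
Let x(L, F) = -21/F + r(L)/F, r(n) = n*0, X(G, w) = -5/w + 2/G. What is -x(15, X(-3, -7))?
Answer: 441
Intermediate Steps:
r(n) = 0
x(L, F) = -21/F (x(L, F) = -21/F + 0/F = -21/F + 0 = -21/F)
-x(15, X(-3, -7)) = -(-21)/(-5/(-7) + 2/(-3)) = -(-21)/(-5*(-1/7) + 2*(-1/3)) = -(-21)/(5/7 - 2/3) = -(-21)/1/21 = -(-21)*21 = -1*(-441) = 441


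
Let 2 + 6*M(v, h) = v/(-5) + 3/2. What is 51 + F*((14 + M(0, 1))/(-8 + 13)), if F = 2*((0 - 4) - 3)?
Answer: 361/30 ≈ 12.033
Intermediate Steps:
F = -14 (F = 2*(-4 - 3) = 2*(-7) = -14)
M(v, h) = -1/12 - v/30 (M(v, h) = -⅓ + (v/(-5) + 3/2)/6 = -⅓ + (v*(-⅕) + 3*(½))/6 = -⅓ + (-v/5 + 3/2)/6 = -⅓ + (3/2 - v/5)/6 = -⅓ + (¼ - v/30) = -1/12 - v/30)
51 + F*((14 + M(0, 1))/(-8 + 13)) = 51 - 14*(14 + (-1/12 - 1/30*0))/(-8 + 13) = 51 - 14*(14 + (-1/12 + 0))/5 = 51 - 14*(14 - 1/12)/5 = 51 - 1169/(6*5) = 51 - 14*167/60 = 51 - 1169/30 = 361/30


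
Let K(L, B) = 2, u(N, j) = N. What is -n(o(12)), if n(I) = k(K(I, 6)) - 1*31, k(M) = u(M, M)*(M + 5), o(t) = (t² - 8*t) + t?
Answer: 17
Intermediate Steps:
o(t) = t² - 7*t
k(M) = M*(5 + M) (k(M) = M*(M + 5) = M*(5 + M))
n(I) = -17 (n(I) = 2*(5 + 2) - 1*31 = 2*7 - 31 = 14 - 31 = -17)
-n(o(12)) = -1*(-17) = 17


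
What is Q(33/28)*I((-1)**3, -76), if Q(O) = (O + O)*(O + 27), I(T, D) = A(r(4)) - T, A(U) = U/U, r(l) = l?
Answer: 26037/196 ≈ 132.84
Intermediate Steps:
A(U) = 1
I(T, D) = 1 - T
Q(O) = 2*O*(27 + O) (Q(O) = (2*O)*(27 + O) = 2*O*(27 + O))
Q(33/28)*I((-1)**3, -76) = (2*(33/28)*(27 + 33/28))*(1 - 1*(-1)**3) = (2*(33*(1/28))*(27 + 33*(1/28)))*(1 - 1*(-1)) = (2*(33/28)*(27 + 33/28))*(1 + 1) = (2*(33/28)*(789/28))*2 = (26037/392)*2 = 26037/196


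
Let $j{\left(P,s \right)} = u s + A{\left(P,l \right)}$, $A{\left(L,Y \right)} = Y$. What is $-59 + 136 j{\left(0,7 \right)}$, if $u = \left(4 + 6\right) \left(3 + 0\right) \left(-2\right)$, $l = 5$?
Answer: $-56499$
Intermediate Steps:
$u = -60$ ($u = 10 \cdot 3 \left(-2\right) = 30 \left(-2\right) = -60$)
$j{\left(P,s \right)} = 5 - 60 s$ ($j{\left(P,s \right)} = - 60 s + 5 = 5 - 60 s$)
$-59 + 136 j{\left(0,7 \right)} = -59 + 136 \left(5 - 420\right) = -59 + 136 \left(-415\right) = -59 - 56440 = -56499$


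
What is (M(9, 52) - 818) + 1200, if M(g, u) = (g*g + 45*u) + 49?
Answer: 2852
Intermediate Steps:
M(g, u) = 49 + g**2 + 45*u (M(g, u) = (g**2 + 45*u) + 49 = 49 + g**2 + 45*u)
(M(9, 52) - 818) + 1200 = ((49 + 9**2 + 45*52) - 818) + 1200 = ((49 + 81 + 2340) - 818) + 1200 = (2470 - 818) + 1200 = 1652 + 1200 = 2852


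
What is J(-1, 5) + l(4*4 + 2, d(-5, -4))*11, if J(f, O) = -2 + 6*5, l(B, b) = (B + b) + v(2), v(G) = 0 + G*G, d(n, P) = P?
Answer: 226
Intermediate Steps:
v(G) = G² (v(G) = 0 + G² = G²)
l(B, b) = 4 + B + b (l(B, b) = (B + b) + 2² = (B + b) + 4 = 4 + B + b)
J(f, O) = 28 (J(f, O) = -2 + 30 = 28)
J(-1, 5) + l(4*4 + 2, d(-5, -4))*11 = 28 + (4 + (4*4 + 2) - 4)*11 = 28 + (4 + (16 + 2) - 4)*11 = 28 + (4 + 18 - 4)*11 = 28 + 18*11 = 28 + 198 = 226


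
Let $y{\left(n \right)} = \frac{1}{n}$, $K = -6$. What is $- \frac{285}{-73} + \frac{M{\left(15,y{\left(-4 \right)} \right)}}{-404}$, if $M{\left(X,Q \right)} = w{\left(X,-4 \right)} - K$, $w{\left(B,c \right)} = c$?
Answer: $\frac{57497}{14746} \approx 3.8992$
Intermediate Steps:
$M{\left(X,Q \right)} = 2$ ($M{\left(X,Q \right)} = -4 - -6 = -4 + 6 = 2$)
$- \frac{285}{-73} + \frac{M{\left(15,y{\left(-4 \right)} \right)}}{-404} = - \frac{285}{-73} + \frac{2}{-404} = \left(-285\right) \left(- \frac{1}{73}\right) + 2 \left(- \frac{1}{404}\right) = \frac{285}{73} - \frac{1}{202} = \frac{57497}{14746}$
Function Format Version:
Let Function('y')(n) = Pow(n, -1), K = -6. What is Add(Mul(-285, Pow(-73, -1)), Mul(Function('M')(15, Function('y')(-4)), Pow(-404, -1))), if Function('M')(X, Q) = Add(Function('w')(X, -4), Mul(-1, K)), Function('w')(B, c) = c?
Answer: Rational(57497, 14746) ≈ 3.8992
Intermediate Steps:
Function('M')(X, Q) = 2 (Function('M')(X, Q) = Add(-4, Mul(-1, -6)) = Add(-4, 6) = 2)
Add(Mul(-285, Pow(-73, -1)), Mul(Function('M')(15, Function('y')(-4)), Pow(-404, -1))) = Add(Mul(-285, Pow(-73, -1)), Mul(2, Pow(-404, -1))) = Add(Mul(-285, Rational(-1, 73)), Mul(2, Rational(-1, 404))) = Add(Rational(285, 73), Rational(-1, 202)) = Rational(57497, 14746)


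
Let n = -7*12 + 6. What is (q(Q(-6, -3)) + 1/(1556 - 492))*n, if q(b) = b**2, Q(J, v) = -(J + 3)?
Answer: -373503/532 ≈ -702.07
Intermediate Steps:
Q(J, v) = -3 - J (Q(J, v) = -(3 + J) = -3 - J)
n = -78 (n = -84 + 6 = -78)
(q(Q(-6, -3)) + 1/(1556 - 492))*n = ((-3 - 1*(-6))**2 + 1/(1556 - 492))*(-78) = ((-3 + 6)**2 + 1/1064)*(-78) = (3**2 + 1/1064)*(-78) = (9 + 1/1064)*(-78) = (9577/1064)*(-78) = -373503/532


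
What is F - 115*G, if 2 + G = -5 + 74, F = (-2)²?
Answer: -7701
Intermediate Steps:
F = 4
G = 67 (G = -2 + (-5 + 74) = -2 + 69 = 67)
F - 115*G = 4 - 115*67 = 4 - 7705 = -7701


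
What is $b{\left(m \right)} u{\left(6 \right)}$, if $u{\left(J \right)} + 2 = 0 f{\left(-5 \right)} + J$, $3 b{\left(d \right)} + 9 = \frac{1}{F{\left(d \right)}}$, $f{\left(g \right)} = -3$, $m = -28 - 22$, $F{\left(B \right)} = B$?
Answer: $- \frac{902}{75} \approx -12.027$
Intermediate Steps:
$m = -50$ ($m = -28 - 22 = -50$)
$b{\left(d \right)} = -3 + \frac{1}{3 d}$
$u{\left(J \right)} = -2 + J$ ($u{\left(J \right)} = -2 + \left(0 \left(-3\right) + J\right) = -2 + \left(0 + J\right) = -2 + J$)
$b{\left(m \right)} u{\left(6 \right)} = \left(-3 + \frac{1}{3 \left(-50\right)}\right) \left(-2 + 6\right) = \left(-3 + \frac{1}{3} \left(- \frac{1}{50}\right)\right) 4 = \left(-3 - \frac{1}{150}\right) 4 = \left(- \frac{451}{150}\right) 4 = - \frac{902}{75}$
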